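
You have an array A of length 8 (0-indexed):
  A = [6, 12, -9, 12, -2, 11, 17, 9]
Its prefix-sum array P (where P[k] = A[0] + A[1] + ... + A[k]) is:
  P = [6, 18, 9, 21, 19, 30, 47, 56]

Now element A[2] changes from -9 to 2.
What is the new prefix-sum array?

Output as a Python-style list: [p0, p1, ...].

Answer: [6, 18, 20, 32, 30, 41, 58, 67]

Derivation:
Change: A[2] -9 -> 2, delta = 11
P[k] for k < 2: unchanged (A[2] not included)
P[k] for k >= 2: shift by delta = 11
  P[0] = 6 + 0 = 6
  P[1] = 18 + 0 = 18
  P[2] = 9 + 11 = 20
  P[3] = 21 + 11 = 32
  P[4] = 19 + 11 = 30
  P[5] = 30 + 11 = 41
  P[6] = 47 + 11 = 58
  P[7] = 56 + 11 = 67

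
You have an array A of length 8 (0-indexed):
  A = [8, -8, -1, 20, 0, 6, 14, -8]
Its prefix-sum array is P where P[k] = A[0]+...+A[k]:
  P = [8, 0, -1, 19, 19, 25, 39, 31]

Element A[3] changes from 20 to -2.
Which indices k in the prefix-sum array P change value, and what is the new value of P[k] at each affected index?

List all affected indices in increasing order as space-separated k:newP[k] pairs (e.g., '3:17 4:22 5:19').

P[k] = A[0] + ... + A[k]
P[k] includes A[3] iff k >= 3
Affected indices: 3, 4, ..., 7; delta = -22
  P[3]: 19 + -22 = -3
  P[4]: 19 + -22 = -3
  P[5]: 25 + -22 = 3
  P[6]: 39 + -22 = 17
  P[7]: 31 + -22 = 9

Answer: 3:-3 4:-3 5:3 6:17 7:9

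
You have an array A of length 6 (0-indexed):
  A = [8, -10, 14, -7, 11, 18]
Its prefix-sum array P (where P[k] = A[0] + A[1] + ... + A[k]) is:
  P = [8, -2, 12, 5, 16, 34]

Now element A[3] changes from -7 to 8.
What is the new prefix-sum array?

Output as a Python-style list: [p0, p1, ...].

Answer: [8, -2, 12, 20, 31, 49]

Derivation:
Change: A[3] -7 -> 8, delta = 15
P[k] for k < 3: unchanged (A[3] not included)
P[k] for k >= 3: shift by delta = 15
  P[0] = 8 + 0 = 8
  P[1] = -2 + 0 = -2
  P[2] = 12 + 0 = 12
  P[3] = 5 + 15 = 20
  P[4] = 16 + 15 = 31
  P[5] = 34 + 15 = 49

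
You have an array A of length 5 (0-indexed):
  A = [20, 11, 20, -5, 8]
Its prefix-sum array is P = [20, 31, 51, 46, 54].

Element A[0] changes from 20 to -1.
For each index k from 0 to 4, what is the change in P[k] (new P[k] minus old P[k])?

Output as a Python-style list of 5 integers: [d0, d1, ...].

Element change: A[0] 20 -> -1, delta = -21
For k < 0: P[k] unchanged, delta_P[k] = 0
For k >= 0: P[k] shifts by exactly -21
Delta array: [-21, -21, -21, -21, -21]

Answer: [-21, -21, -21, -21, -21]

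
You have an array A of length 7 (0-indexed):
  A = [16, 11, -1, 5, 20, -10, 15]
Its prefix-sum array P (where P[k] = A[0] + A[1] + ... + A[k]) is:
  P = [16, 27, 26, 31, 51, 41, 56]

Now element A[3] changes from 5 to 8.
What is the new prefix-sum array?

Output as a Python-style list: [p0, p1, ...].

Answer: [16, 27, 26, 34, 54, 44, 59]

Derivation:
Change: A[3] 5 -> 8, delta = 3
P[k] for k < 3: unchanged (A[3] not included)
P[k] for k >= 3: shift by delta = 3
  P[0] = 16 + 0 = 16
  P[1] = 27 + 0 = 27
  P[2] = 26 + 0 = 26
  P[3] = 31 + 3 = 34
  P[4] = 51 + 3 = 54
  P[5] = 41 + 3 = 44
  P[6] = 56 + 3 = 59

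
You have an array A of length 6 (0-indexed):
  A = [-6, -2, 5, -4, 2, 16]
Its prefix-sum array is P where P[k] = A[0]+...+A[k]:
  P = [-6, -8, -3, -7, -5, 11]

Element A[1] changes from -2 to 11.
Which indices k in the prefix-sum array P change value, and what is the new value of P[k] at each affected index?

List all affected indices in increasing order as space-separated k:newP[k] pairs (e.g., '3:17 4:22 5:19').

Answer: 1:5 2:10 3:6 4:8 5:24

Derivation:
P[k] = A[0] + ... + A[k]
P[k] includes A[1] iff k >= 1
Affected indices: 1, 2, ..., 5; delta = 13
  P[1]: -8 + 13 = 5
  P[2]: -3 + 13 = 10
  P[3]: -7 + 13 = 6
  P[4]: -5 + 13 = 8
  P[5]: 11 + 13 = 24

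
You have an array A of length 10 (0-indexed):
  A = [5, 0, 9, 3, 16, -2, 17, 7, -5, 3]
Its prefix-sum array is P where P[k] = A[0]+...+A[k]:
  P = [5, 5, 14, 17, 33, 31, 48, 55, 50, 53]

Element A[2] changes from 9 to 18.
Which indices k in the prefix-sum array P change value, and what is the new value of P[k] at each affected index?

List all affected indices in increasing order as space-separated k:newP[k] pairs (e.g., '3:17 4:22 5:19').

P[k] = A[0] + ... + A[k]
P[k] includes A[2] iff k >= 2
Affected indices: 2, 3, ..., 9; delta = 9
  P[2]: 14 + 9 = 23
  P[3]: 17 + 9 = 26
  P[4]: 33 + 9 = 42
  P[5]: 31 + 9 = 40
  P[6]: 48 + 9 = 57
  P[7]: 55 + 9 = 64
  P[8]: 50 + 9 = 59
  P[9]: 53 + 9 = 62

Answer: 2:23 3:26 4:42 5:40 6:57 7:64 8:59 9:62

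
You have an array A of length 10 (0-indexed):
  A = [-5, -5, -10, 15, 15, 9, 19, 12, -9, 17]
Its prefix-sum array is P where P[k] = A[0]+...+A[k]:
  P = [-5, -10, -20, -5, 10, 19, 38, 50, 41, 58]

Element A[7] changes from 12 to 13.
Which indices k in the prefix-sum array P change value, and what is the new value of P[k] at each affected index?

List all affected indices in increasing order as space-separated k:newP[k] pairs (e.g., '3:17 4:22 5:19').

Answer: 7:51 8:42 9:59

Derivation:
P[k] = A[0] + ... + A[k]
P[k] includes A[7] iff k >= 7
Affected indices: 7, 8, ..., 9; delta = 1
  P[7]: 50 + 1 = 51
  P[8]: 41 + 1 = 42
  P[9]: 58 + 1 = 59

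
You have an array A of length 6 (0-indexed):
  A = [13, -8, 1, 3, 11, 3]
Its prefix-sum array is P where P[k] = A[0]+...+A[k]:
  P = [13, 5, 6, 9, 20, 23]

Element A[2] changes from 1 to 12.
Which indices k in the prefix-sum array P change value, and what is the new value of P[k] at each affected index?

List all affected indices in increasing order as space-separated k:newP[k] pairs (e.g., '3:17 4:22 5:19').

P[k] = A[0] + ... + A[k]
P[k] includes A[2] iff k >= 2
Affected indices: 2, 3, ..., 5; delta = 11
  P[2]: 6 + 11 = 17
  P[3]: 9 + 11 = 20
  P[4]: 20 + 11 = 31
  P[5]: 23 + 11 = 34

Answer: 2:17 3:20 4:31 5:34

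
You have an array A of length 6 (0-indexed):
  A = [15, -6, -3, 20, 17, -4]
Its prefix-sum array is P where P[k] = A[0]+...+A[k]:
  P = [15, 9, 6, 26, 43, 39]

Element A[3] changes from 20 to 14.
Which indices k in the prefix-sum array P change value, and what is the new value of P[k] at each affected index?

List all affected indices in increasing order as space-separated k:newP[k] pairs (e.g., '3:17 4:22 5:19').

P[k] = A[0] + ... + A[k]
P[k] includes A[3] iff k >= 3
Affected indices: 3, 4, ..., 5; delta = -6
  P[3]: 26 + -6 = 20
  P[4]: 43 + -6 = 37
  P[5]: 39 + -6 = 33

Answer: 3:20 4:37 5:33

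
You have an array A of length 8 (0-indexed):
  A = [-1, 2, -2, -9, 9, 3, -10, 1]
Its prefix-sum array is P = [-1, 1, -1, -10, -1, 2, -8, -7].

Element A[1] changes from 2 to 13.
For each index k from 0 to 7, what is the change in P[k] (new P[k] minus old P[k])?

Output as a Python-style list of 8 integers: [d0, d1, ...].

Answer: [0, 11, 11, 11, 11, 11, 11, 11]

Derivation:
Element change: A[1] 2 -> 13, delta = 11
For k < 1: P[k] unchanged, delta_P[k] = 0
For k >= 1: P[k] shifts by exactly 11
Delta array: [0, 11, 11, 11, 11, 11, 11, 11]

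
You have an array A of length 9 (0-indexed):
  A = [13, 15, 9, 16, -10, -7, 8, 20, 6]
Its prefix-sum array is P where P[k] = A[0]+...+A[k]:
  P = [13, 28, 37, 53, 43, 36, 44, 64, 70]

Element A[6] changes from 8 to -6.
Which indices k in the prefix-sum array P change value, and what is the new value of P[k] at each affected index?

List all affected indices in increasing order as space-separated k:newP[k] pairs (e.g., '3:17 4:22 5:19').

Answer: 6:30 7:50 8:56

Derivation:
P[k] = A[0] + ... + A[k]
P[k] includes A[6] iff k >= 6
Affected indices: 6, 7, ..., 8; delta = -14
  P[6]: 44 + -14 = 30
  P[7]: 64 + -14 = 50
  P[8]: 70 + -14 = 56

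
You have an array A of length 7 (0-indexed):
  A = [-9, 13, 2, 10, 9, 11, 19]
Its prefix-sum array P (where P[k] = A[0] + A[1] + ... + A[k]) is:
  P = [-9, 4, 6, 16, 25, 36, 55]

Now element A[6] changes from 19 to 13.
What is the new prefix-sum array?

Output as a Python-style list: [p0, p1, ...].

Change: A[6] 19 -> 13, delta = -6
P[k] for k < 6: unchanged (A[6] not included)
P[k] for k >= 6: shift by delta = -6
  P[0] = -9 + 0 = -9
  P[1] = 4 + 0 = 4
  P[2] = 6 + 0 = 6
  P[3] = 16 + 0 = 16
  P[4] = 25 + 0 = 25
  P[5] = 36 + 0 = 36
  P[6] = 55 + -6 = 49

Answer: [-9, 4, 6, 16, 25, 36, 49]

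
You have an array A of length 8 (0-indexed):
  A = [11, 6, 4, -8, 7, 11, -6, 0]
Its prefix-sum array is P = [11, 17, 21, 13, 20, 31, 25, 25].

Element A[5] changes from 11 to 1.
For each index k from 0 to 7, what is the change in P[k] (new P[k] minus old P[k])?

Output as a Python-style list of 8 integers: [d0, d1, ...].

Element change: A[5] 11 -> 1, delta = -10
For k < 5: P[k] unchanged, delta_P[k] = 0
For k >= 5: P[k] shifts by exactly -10
Delta array: [0, 0, 0, 0, 0, -10, -10, -10]

Answer: [0, 0, 0, 0, 0, -10, -10, -10]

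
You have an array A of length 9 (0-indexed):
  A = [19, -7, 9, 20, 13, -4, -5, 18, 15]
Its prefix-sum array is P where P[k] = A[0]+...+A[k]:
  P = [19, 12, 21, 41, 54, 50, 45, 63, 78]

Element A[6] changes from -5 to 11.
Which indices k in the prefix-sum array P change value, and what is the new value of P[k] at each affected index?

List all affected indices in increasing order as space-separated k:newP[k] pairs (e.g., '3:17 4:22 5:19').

P[k] = A[0] + ... + A[k]
P[k] includes A[6] iff k >= 6
Affected indices: 6, 7, ..., 8; delta = 16
  P[6]: 45 + 16 = 61
  P[7]: 63 + 16 = 79
  P[8]: 78 + 16 = 94

Answer: 6:61 7:79 8:94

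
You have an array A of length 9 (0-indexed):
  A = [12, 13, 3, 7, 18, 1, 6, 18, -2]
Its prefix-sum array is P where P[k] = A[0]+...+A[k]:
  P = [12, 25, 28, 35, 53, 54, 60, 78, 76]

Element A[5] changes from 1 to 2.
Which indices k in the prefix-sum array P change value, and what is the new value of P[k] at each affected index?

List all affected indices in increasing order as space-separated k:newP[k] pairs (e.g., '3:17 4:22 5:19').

P[k] = A[0] + ... + A[k]
P[k] includes A[5] iff k >= 5
Affected indices: 5, 6, ..., 8; delta = 1
  P[5]: 54 + 1 = 55
  P[6]: 60 + 1 = 61
  P[7]: 78 + 1 = 79
  P[8]: 76 + 1 = 77

Answer: 5:55 6:61 7:79 8:77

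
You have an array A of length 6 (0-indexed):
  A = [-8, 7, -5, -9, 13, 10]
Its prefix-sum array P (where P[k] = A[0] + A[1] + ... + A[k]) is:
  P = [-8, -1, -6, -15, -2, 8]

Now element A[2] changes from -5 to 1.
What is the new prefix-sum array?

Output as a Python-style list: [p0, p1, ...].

Answer: [-8, -1, 0, -9, 4, 14]

Derivation:
Change: A[2] -5 -> 1, delta = 6
P[k] for k < 2: unchanged (A[2] not included)
P[k] for k >= 2: shift by delta = 6
  P[0] = -8 + 0 = -8
  P[1] = -1 + 0 = -1
  P[2] = -6 + 6 = 0
  P[3] = -15 + 6 = -9
  P[4] = -2 + 6 = 4
  P[5] = 8 + 6 = 14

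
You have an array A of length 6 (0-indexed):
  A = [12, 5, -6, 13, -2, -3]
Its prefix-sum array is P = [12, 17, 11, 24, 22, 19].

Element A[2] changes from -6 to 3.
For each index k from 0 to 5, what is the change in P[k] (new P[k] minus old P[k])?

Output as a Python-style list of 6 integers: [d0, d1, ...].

Element change: A[2] -6 -> 3, delta = 9
For k < 2: P[k] unchanged, delta_P[k] = 0
For k >= 2: P[k] shifts by exactly 9
Delta array: [0, 0, 9, 9, 9, 9]

Answer: [0, 0, 9, 9, 9, 9]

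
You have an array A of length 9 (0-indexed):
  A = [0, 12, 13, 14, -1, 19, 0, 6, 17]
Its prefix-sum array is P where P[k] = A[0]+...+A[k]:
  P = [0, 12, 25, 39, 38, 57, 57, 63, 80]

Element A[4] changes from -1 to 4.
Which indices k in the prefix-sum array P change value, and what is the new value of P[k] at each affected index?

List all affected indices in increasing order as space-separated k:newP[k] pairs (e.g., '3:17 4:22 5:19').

P[k] = A[0] + ... + A[k]
P[k] includes A[4] iff k >= 4
Affected indices: 4, 5, ..., 8; delta = 5
  P[4]: 38 + 5 = 43
  P[5]: 57 + 5 = 62
  P[6]: 57 + 5 = 62
  P[7]: 63 + 5 = 68
  P[8]: 80 + 5 = 85

Answer: 4:43 5:62 6:62 7:68 8:85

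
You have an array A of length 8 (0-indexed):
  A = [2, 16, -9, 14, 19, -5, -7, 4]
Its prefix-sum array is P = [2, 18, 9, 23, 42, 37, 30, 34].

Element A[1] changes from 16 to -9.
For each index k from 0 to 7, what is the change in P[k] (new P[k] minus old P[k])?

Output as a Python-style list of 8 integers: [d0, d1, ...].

Element change: A[1] 16 -> -9, delta = -25
For k < 1: P[k] unchanged, delta_P[k] = 0
For k >= 1: P[k] shifts by exactly -25
Delta array: [0, -25, -25, -25, -25, -25, -25, -25]

Answer: [0, -25, -25, -25, -25, -25, -25, -25]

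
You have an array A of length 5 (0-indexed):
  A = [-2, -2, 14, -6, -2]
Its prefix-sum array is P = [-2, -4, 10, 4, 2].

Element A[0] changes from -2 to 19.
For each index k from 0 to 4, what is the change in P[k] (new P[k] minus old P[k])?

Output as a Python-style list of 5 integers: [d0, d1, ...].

Answer: [21, 21, 21, 21, 21]

Derivation:
Element change: A[0] -2 -> 19, delta = 21
For k < 0: P[k] unchanged, delta_P[k] = 0
For k >= 0: P[k] shifts by exactly 21
Delta array: [21, 21, 21, 21, 21]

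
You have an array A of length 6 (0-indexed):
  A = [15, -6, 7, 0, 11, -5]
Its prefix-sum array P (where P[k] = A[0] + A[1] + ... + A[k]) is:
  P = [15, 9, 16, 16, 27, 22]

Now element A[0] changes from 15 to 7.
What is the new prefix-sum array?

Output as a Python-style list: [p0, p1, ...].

Change: A[0] 15 -> 7, delta = -8
P[k] for k < 0: unchanged (A[0] not included)
P[k] for k >= 0: shift by delta = -8
  P[0] = 15 + -8 = 7
  P[1] = 9 + -8 = 1
  P[2] = 16 + -8 = 8
  P[3] = 16 + -8 = 8
  P[4] = 27 + -8 = 19
  P[5] = 22 + -8 = 14

Answer: [7, 1, 8, 8, 19, 14]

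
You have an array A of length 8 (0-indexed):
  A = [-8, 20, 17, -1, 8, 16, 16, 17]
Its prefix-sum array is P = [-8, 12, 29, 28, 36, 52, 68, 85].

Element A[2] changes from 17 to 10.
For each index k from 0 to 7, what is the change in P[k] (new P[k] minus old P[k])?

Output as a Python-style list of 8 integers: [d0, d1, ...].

Element change: A[2] 17 -> 10, delta = -7
For k < 2: P[k] unchanged, delta_P[k] = 0
For k >= 2: P[k] shifts by exactly -7
Delta array: [0, 0, -7, -7, -7, -7, -7, -7]

Answer: [0, 0, -7, -7, -7, -7, -7, -7]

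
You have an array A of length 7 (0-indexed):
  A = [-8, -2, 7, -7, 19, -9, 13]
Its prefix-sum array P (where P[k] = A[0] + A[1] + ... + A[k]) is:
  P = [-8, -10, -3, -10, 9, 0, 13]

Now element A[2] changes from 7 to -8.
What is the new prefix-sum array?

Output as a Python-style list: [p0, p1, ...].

Change: A[2] 7 -> -8, delta = -15
P[k] for k < 2: unchanged (A[2] not included)
P[k] for k >= 2: shift by delta = -15
  P[0] = -8 + 0 = -8
  P[1] = -10 + 0 = -10
  P[2] = -3 + -15 = -18
  P[3] = -10 + -15 = -25
  P[4] = 9 + -15 = -6
  P[5] = 0 + -15 = -15
  P[6] = 13 + -15 = -2

Answer: [-8, -10, -18, -25, -6, -15, -2]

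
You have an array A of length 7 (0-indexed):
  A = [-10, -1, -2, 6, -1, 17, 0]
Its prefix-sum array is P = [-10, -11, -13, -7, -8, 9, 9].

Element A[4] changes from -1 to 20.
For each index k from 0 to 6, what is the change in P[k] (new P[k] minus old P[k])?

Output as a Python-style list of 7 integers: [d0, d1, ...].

Answer: [0, 0, 0, 0, 21, 21, 21]

Derivation:
Element change: A[4] -1 -> 20, delta = 21
For k < 4: P[k] unchanged, delta_P[k] = 0
For k >= 4: P[k] shifts by exactly 21
Delta array: [0, 0, 0, 0, 21, 21, 21]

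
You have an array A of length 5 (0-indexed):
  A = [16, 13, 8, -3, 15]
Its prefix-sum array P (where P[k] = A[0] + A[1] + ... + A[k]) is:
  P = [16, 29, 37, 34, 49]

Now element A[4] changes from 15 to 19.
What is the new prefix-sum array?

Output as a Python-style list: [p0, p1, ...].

Answer: [16, 29, 37, 34, 53]

Derivation:
Change: A[4] 15 -> 19, delta = 4
P[k] for k < 4: unchanged (A[4] not included)
P[k] for k >= 4: shift by delta = 4
  P[0] = 16 + 0 = 16
  P[1] = 29 + 0 = 29
  P[2] = 37 + 0 = 37
  P[3] = 34 + 0 = 34
  P[4] = 49 + 4 = 53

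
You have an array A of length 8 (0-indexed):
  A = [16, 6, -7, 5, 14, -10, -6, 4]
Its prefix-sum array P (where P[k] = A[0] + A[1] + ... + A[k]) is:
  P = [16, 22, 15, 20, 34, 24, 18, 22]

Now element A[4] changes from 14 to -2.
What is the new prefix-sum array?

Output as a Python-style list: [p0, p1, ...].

Answer: [16, 22, 15, 20, 18, 8, 2, 6]

Derivation:
Change: A[4] 14 -> -2, delta = -16
P[k] for k < 4: unchanged (A[4] not included)
P[k] for k >= 4: shift by delta = -16
  P[0] = 16 + 0 = 16
  P[1] = 22 + 0 = 22
  P[2] = 15 + 0 = 15
  P[3] = 20 + 0 = 20
  P[4] = 34 + -16 = 18
  P[5] = 24 + -16 = 8
  P[6] = 18 + -16 = 2
  P[7] = 22 + -16 = 6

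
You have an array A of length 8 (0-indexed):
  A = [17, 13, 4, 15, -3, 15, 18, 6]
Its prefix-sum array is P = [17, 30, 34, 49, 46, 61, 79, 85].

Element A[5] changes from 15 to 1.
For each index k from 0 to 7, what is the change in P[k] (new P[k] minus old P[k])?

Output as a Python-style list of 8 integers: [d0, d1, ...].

Element change: A[5] 15 -> 1, delta = -14
For k < 5: P[k] unchanged, delta_P[k] = 0
For k >= 5: P[k] shifts by exactly -14
Delta array: [0, 0, 0, 0, 0, -14, -14, -14]

Answer: [0, 0, 0, 0, 0, -14, -14, -14]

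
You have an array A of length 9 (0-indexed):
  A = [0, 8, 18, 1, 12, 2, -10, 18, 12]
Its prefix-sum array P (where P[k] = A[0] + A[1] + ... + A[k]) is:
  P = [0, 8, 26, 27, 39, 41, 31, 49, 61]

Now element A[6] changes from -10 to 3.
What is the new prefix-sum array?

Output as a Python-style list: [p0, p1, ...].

Change: A[6] -10 -> 3, delta = 13
P[k] for k < 6: unchanged (A[6] not included)
P[k] for k >= 6: shift by delta = 13
  P[0] = 0 + 0 = 0
  P[1] = 8 + 0 = 8
  P[2] = 26 + 0 = 26
  P[3] = 27 + 0 = 27
  P[4] = 39 + 0 = 39
  P[5] = 41 + 0 = 41
  P[6] = 31 + 13 = 44
  P[7] = 49 + 13 = 62
  P[8] = 61 + 13 = 74

Answer: [0, 8, 26, 27, 39, 41, 44, 62, 74]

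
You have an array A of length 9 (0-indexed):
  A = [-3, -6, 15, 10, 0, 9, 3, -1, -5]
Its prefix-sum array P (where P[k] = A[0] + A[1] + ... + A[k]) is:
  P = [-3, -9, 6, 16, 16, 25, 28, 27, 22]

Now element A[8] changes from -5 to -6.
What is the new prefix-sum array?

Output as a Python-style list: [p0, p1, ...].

Change: A[8] -5 -> -6, delta = -1
P[k] for k < 8: unchanged (A[8] not included)
P[k] for k >= 8: shift by delta = -1
  P[0] = -3 + 0 = -3
  P[1] = -9 + 0 = -9
  P[2] = 6 + 0 = 6
  P[3] = 16 + 0 = 16
  P[4] = 16 + 0 = 16
  P[5] = 25 + 0 = 25
  P[6] = 28 + 0 = 28
  P[7] = 27 + 0 = 27
  P[8] = 22 + -1 = 21

Answer: [-3, -9, 6, 16, 16, 25, 28, 27, 21]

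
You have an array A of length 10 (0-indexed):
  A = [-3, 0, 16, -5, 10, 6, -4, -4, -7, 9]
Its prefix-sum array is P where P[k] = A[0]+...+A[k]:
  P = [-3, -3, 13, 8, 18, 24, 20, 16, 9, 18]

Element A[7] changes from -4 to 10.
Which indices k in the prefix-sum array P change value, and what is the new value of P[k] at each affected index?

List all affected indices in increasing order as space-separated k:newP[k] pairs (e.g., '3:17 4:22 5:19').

Answer: 7:30 8:23 9:32

Derivation:
P[k] = A[0] + ... + A[k]
P[k] includes A[7] iff k >= 7
Affected indices: 7, 8, ..., 9; delta = 14
  P[7]: 16 + 14 = 30
  P[8]: 9 + 14 = 23
  P[9]: 18 + 14 = 32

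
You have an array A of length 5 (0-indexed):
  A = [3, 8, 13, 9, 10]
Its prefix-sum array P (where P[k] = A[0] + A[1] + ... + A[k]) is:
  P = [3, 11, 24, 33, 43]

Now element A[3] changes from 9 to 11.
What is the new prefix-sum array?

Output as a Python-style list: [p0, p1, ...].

Change: A[3] 9 -> 11, delta = 2
P[k] for k < 3: unchanged (A[3] not included)
P[k] for k >= 3: shift by delta = 2
  P[0] = 3 + 0 = 3
  P[1] = 11 + 0 = 11
  P[2] = 24 + 0 = 24
  P[3] = 33 + 2 = 35
  P[4] = 43 + 2 = 45

Answer: [3, 11, 24, 35, 45]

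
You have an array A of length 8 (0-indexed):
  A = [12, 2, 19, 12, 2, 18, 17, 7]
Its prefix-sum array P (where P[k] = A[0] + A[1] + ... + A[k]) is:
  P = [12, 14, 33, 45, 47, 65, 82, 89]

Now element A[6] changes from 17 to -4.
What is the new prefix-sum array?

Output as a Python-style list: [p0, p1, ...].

Answer: [12, 14, 33, 45, 47, 65, 61, 68]

Derivation:
Change: A[6] 17 -> -4, delta = -21
P[k] for k < 6: unchanged (A[6] not included)
P[k] for k >= 6: shift by delta = -21
  P[0] = 12 + 0 = 12
  P[1] = 14 + 0 = 14
  P[2] = 33 + 0 = 33
  P[3] = 45 + 0 = 45
  P[4] = 47 + 0 = 47
  P[5] = 65 + 0 = 65
  P[6] = 82 + -21 = 61
  P[7] = 89 + -21 = 68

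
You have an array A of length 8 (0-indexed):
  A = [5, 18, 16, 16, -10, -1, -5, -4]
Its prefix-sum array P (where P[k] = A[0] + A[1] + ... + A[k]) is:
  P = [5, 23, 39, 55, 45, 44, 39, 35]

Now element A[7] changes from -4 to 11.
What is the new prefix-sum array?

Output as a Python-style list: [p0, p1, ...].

Change: A[7] -4 -> 11, delta = 15
P[k] for k < 7: unchanged (A[7] not included)
P[k] for k >= 7: shift by delta = 15
  P[0] = 5 + 0 = 5
  P[1] = 23 + 0 = 23
  P[2] = 39 + 0 = 39
  P[3] = 55 + 0 = 55
  P[4] = 45 + 0 = 45
  P[5] = 44 + 0 = 44
  P[6] = 39 + 0 = 39
  P[7] = 35 + 15 = 50

Answer: [5, 23, 39, 55, 45, 44, 39, 50]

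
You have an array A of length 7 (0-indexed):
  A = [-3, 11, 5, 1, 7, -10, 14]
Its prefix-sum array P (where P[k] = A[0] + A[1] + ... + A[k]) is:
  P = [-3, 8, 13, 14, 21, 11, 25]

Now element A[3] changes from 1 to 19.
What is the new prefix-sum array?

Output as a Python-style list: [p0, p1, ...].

Change: A[3] 1 -> 19, delta = 18
P[k] for k < 3: unchanged (A[3] not included)
P[k] for k >= 3: shift by delta = 18
  P[0] = -3 + 0 = -3
  P[1] = 8 + 0 = 8
  P[2] = 13 + 0 = 13
  P[3] = 14 + 18 = 32
  P[4] = 21 + 18 = 39
  P[5] = 11 + 18 = 29
  P[6] = 25 + 18 = 43

Answer: [-3, 8, 13, 32, 39, 29, 43]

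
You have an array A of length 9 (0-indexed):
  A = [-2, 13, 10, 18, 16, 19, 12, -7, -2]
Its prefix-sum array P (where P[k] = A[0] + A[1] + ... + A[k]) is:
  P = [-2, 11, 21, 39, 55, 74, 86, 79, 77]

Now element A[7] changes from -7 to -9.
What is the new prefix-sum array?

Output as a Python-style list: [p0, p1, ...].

Answer: [-2, 11, 21, 39, 55, 74, 86, 77, 75]

Derivation:
Change: A[7] -7 -> -9, delta = -2
P[k] for k < 7: unchanged (A[7] not included)
P[k] for k >= 7: shift by delta = -2
  P[0] = -2 + 0 = -2
  P[1] = 11 + 0 = 11
  P[2] = 21 + 0 = 21
  P[3] = 39 + 0 = 39
  P[4] = 55 + 0 = 55
  P[5] = 74 + 0 = 74
  P[6] = 86 + 0 = 86
  P[7] = 79 + -2 = 77
  P[8] = 77 + -2 = 75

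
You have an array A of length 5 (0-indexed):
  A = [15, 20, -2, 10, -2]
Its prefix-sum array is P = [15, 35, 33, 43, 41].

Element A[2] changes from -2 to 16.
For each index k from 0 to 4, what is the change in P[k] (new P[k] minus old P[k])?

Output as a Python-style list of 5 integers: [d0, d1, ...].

Element change: A[2] -2 -> 16, delta = 18
For k < 2: P[k] unchanged, delta_P[k] = 0
For k >= 2: P[k] shifts by exactly 18
Delta array: [0, 0, 18, 18, 18]

Answer: [0, 0, 18, 18, 18]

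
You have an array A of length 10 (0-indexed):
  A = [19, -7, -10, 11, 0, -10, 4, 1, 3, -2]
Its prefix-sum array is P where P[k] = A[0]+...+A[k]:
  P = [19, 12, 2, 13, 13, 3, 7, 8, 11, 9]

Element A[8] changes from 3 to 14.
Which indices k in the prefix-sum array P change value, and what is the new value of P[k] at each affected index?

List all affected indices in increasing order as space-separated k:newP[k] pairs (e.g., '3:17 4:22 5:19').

P[k] = A[0] + ... + A[k]
P[k] includes A[8] iff k >= 8
Affected indices: 8, 9, ..., 9; delta = 11
  P[8]: 11 + 11 = 22
  P[9]: 9 + 11 = 20

Answer: 8:22 9:20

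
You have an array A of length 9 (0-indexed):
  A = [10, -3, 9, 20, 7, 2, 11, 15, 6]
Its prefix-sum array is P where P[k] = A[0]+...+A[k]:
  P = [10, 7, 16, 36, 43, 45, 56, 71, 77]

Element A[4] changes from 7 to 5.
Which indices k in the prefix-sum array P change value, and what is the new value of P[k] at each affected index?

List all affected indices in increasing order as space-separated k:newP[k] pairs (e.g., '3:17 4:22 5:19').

P[k] = A[0] + ... + A[k]
P[k] includes A[4] iff k >= 4
Affected indices: 4, 5, ..., 8; delta = -2
  P[4]: 43 + -2 = 41
  P[5]: 45 + -2 = 43
  P[6]: 56 + -2 = 54
  P[7]: 71 + -2 = 69
  P[8]: 77 + -2 = 75

Answer: 4:41 5:43 6:54 7:69 8:75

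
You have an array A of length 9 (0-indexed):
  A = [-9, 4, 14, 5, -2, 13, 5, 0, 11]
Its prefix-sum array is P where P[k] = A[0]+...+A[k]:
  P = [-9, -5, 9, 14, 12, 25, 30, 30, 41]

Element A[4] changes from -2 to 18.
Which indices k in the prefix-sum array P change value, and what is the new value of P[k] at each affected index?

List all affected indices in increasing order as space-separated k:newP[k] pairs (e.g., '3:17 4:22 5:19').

P[k] = A[0] + ... + A[k]
P[k] includes A[4] iff k >= 4
Affected indices: 4, 5, ..., 8; delta = 20
  P[4]: 12 + 20 = 32
  P[5]: 25 + 20 = 45
  P[6]: 30 + 20 = 50
  P[7]: 30 + 20 = 50
  P[8]: 41 + 20 = 61

Answer: 4:32 5:45 6:50 7:50 8:61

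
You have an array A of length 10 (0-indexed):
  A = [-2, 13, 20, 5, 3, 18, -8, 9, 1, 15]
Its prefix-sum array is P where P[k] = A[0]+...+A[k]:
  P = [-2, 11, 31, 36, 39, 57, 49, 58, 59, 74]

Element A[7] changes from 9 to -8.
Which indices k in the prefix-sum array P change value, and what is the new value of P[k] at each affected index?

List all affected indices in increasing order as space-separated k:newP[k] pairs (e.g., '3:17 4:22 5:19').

Answer: 7:41 8:42 9:57

Derivation:
P[k] = A[0] + ... + A[k]
P[k] includes A[7] iff k >= 7
Affected indices: 7, 8, ..., 9; delta = -17
  P[7]: 58 + -17 = 41
  P[8]: 59 + -17 = 42
  P[9]: 74 + -17 = 57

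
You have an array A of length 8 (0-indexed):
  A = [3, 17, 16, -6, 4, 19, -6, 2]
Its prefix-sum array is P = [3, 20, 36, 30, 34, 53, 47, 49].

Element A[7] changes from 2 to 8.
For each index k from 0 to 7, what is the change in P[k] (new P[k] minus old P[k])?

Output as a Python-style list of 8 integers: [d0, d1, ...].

Element change: A[7] 2 -> 8, delta = 6
For k < 7: P[k] unchanged, delta_P[k] = 0
For k >= 7: P[k] shifts by exactly 6
Delta array: [0, 0, 0, 0, 0, 0, 0, 6]

Answer: [0, 0, 0, 0, 0, 0, 0, 6]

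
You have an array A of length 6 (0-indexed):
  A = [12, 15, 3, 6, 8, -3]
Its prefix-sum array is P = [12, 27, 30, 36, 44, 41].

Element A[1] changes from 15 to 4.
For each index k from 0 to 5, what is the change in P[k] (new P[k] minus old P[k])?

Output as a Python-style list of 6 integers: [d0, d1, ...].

Element change: A[1] 15 -> 4, delta = -11
For k < 1: P[k] unchanged, delta_P[k] = 0
For k >= 1: P[k] shifts by exactly -11
Delta array: [0, -11, -11, -11, -11, -11]

Answer: [0, -11, -11, -11, -11, -11]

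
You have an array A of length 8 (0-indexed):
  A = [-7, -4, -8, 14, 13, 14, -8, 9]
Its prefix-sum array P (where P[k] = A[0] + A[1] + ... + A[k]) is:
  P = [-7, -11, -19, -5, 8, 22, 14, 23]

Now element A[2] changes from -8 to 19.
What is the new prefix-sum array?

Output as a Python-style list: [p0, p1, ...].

Answer: [-7, -11, 8, 22, 35, 49, 41, 50]

Derivation:
Change: A[2] -8 -> 19, delta = 27
P[k] for k < 2: unchanged (A[2] not included)
P[k] for k >= 2: shift by delta = 27
  P[0] = -7 + 0 = -7
  P[1] = -11 + 0 = -11
  P[2] = -19 + 27 = 8
  P[3] = -5 + 27 = 22
  P[4] = 8 + 27 = 35
  P[5] = 22 + 27 = 49
  P[6] = 14 + 27 = 41
  P[7] = 23 + 27 = 50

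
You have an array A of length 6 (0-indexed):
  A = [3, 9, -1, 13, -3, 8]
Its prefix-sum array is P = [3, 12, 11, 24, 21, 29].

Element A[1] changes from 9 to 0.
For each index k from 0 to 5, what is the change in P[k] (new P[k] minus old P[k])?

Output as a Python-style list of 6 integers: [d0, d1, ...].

Element change: A[1] 9 -> 0, delta = -9
For k < 1: P[k] unchanged, delta_P[k] = 0
For k >= 1: P[k] shifts by exactly -9
Delta array: [0, -9, -9, -9, -9, -9]

Answer: [0, -9, -9, -9, -9, -9]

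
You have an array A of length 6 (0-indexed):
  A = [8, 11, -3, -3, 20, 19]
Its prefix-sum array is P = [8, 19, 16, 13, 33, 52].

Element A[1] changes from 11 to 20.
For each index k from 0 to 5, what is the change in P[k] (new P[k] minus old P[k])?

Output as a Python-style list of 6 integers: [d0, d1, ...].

Element change: A[1] 11 -> 20, delta = 9
For k < 1: P[k] unchanged, delta_P[k] = 0
For k >= 1: P[k] shifts by exactly 9
Delta array: [0, 9, 9, 9, 9, 9]

Answer: [0, 9, 9, 9, 9, 9]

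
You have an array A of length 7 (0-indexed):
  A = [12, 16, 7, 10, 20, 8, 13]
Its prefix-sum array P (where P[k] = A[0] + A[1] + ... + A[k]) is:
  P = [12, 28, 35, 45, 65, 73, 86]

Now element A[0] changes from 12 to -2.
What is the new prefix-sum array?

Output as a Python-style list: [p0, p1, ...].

Change: A[0] 12 -> -2, delta = -14
P[k] for k < 0: unchanged (A[0] not included)
P[k] for k >= 0: shift by delta = -14
  P[0] = 12 + -14 = -2
  P[1] = 28 + -14 = 14
  P[2] = 35 + -14 = 21
  P[3] = 45 + -14 = 31
  P[4] = 65 + -14 = 51
  P[5] = 73 + -14 = 59
  P[6] = 86 + -14 = 72

Answer: [-2, 14, 21, 31, 51, 59, 72]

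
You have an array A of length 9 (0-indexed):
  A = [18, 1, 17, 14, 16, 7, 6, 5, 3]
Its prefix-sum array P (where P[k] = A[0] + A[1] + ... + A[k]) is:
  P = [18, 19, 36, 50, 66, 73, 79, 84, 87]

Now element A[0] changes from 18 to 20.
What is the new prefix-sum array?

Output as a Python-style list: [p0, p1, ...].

Change: A[0] 18 -> 20, delta = 2
P[k] for k < 0: unchanged (A[0] not included)
P[k] for k >= 0: shift by delta = 2
  P[0] = 18 + 2 = 20
  P[1] = 19 + 2 = 21
  P[2] = 36 + 2 = 38
  P[3] = 50 + 2 = 52
  P[4] = 66 + 2 = 68
  P[5] = 73 + 2 = 75
  P[6] = 79 + 2 = 81
  P[7] = 84 + 2 = 86
  P[8] = 87 + 2 = 89

Answer: [20, 21, 38, 52, 68, 75, 81, 86, 89]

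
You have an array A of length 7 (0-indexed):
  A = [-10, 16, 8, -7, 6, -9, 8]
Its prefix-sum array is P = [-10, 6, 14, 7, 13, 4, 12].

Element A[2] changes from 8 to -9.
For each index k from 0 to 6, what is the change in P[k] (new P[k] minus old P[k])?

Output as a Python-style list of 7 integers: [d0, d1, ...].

Element change: A[2] 8 -> -9, delta = -17
For k < 2: P[k] unchanged, delta_P[k] = 0
For k >= 2: P[k] shifts by exactly -17
Delta array: [0, 0, -17, -17, -17, -17, -17]

Answer: [0, 0, -17, -17, -17, -17, -17]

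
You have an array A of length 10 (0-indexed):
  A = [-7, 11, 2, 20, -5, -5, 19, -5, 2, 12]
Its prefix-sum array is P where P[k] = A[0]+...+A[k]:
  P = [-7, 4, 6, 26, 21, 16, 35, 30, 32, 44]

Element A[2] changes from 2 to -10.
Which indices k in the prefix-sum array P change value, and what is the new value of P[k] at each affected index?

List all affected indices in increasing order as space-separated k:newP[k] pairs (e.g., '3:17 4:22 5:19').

P[k] = A[0] + ... + A[k]
P[k] includes A[2] iff k >= 2
Affected indices: 2, 3, ..., 9; delta = -12
  P[2]: 6 + -12 = -6
  P[3]: 26 + -12 = 14
  P[4]: 21 + -12 = 9
  P[5]: 16 + -12 = 4
  P[6]: 35 + -12 = 23
  P[7]: 30 + -12 = 18
  P[8]: 32 + -12 = 20
  P[9]: 44 + -12 = 32

Answer: 2:-6 3:14 4:9 5:4 6:23 7:18 8:20 9:32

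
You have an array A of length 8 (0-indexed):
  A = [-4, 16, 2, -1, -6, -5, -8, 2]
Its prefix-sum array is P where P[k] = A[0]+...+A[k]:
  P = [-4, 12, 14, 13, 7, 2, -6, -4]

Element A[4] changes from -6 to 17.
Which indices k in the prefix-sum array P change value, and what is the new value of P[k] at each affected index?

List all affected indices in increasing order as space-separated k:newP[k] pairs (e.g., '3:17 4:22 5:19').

Answer: 4:30 5:25 6:17 7:19

Derivation:
P[k] = A[0] + ... + A[k]
P[k] includes A[4] iff k >= 4
Affected indices: 4, 5, ..., 7; delta = 23
  P[4]: 7 + 23 = 30
  P[5]: 2 + 23 = 25
  P[6]: -6 + 23 = 17
  P[7]: -4 + 23 = 19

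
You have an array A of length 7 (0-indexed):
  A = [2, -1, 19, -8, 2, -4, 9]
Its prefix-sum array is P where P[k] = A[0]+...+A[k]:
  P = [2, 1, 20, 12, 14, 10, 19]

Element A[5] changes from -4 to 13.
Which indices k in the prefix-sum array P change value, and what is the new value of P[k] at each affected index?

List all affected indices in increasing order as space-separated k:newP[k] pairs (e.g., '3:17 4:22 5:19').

P[k] = A[0] + ... + A[k]
P[k] includes A[5] iff k >= 5
Affected indices: 5, 6, ..., 6; delta = 17
  P[5]: 10 + 17 = 27
  P[6]: 19 + 17 = 36

Answer: 5:27 6:36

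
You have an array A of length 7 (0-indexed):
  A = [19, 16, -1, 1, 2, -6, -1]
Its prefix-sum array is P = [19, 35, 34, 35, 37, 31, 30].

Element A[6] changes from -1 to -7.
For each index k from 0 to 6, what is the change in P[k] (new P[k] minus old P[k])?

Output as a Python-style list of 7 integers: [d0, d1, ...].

Element change: A[6] -1 -> -7, delta = -6
For k < 6: P[k] unchanged, delta_P[k] = 0
For k >= 6: P[k] shifts by exactly -6
Delta array: [0, 0, 0, 0, 0, 0, -6]

Answer: [0, 0, 0, 0, 0, 0, -6]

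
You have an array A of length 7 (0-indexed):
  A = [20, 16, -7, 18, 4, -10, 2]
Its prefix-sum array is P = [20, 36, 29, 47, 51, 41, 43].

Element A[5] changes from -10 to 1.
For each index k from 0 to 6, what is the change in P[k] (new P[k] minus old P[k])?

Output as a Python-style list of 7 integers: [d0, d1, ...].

Element change: A[5] -10 -> 1, delta = 11
For k < 5: P[k] unchanged, delta_P[k] = 0
For k >= 5: P[k] shifts by exactly 11
Delta array: [0, 0, 0, 0, 0, 11, 11]

Answer: [0, 0, 0, 0, 0, 11, 11]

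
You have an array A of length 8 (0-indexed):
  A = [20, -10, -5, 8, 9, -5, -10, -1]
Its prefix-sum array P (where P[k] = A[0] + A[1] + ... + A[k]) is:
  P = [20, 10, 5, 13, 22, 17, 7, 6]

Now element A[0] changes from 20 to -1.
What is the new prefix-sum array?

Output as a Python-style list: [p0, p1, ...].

Answer: [-1, -11, -16, -8, 1, -4, -14, -15]

Derivation:
Change: A[0] 20 -> -1, delta = -21
P[k] for k < 0: unchanged (A[0] not included)
P[k] for k >= 0: shift by delta = -21
  P[0] = 20 + -21 = -1
  P[1] = 10 + -21 = -11
  P[2] = 5 + -21 = -16
  P[3] = 13 + -21 = -8
  P[4] = 22 + -21 = 1
  P[5] = 17 + -21 = -4
  P[6] = 7 + -21 = -14
  P[7] = 6 + -21 = -15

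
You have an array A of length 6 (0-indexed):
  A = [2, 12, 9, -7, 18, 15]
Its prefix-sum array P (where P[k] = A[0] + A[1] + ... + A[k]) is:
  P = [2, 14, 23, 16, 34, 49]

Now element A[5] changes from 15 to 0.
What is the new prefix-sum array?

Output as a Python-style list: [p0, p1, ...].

Change: A[5] 15 -> 0, delta = -15
P[k] for k < 5: unchanged (A[5] not included)
P[k] for k >= 5: shift by delta = -15
  P[0] = 2 + 0 = 2
  P[1] = 14 + 0 = 14
  P[2] = 23 + 0 = 23
  P[3] = 16 + 0 = 16
  P[4] = 34 + 0 = 34
  P[5] = 49 + -15 = 34

Answer: [2, 14, 23, 16, 34, 34]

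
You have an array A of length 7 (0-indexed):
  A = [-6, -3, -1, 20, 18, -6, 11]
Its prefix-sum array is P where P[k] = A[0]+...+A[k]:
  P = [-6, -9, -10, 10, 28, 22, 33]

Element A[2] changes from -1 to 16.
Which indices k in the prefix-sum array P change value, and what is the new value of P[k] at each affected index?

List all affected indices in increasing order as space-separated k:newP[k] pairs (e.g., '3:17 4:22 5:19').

Answer: 2:7 3:27 4:45 5:39 6:50

Derivation:
P[k] = A[0] + ... + A[k]
P[k] includes A[2] iff k >= 2
Affected indices: 2, 3, ..., 6; delta = 17
  P[2]: -10 + 17 = 7
  P[3]: 10 + 17 = 27
  P[4]: 28 + 17 = 45
  P[5]: 22 + 17 = 39
  P[6]: 33 + 17 = 50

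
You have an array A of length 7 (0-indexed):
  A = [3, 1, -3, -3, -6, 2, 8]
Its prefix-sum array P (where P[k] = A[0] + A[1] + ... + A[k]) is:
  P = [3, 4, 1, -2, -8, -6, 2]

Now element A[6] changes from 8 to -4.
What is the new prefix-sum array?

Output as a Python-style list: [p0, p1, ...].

Change: A[6] 8 -> -4, delta = -12
P[k] for k < 6: unchanged (A[6] not included)
P[k] for k >= 6: shift by delta = -12
  P[0] = 3 + 0 = 3
  P[1] = 4 + 0 = 4
  P[2] = 1 + 0 = 1
  P[3] = -2 + 0 = -2
  P[4] = -8 + 0 = -8
  P[5] = -6 + 0 = -6
  P[6] = 2 + -12 = -10

Answer: [3, 4, 1, -2, -8, -6, -10]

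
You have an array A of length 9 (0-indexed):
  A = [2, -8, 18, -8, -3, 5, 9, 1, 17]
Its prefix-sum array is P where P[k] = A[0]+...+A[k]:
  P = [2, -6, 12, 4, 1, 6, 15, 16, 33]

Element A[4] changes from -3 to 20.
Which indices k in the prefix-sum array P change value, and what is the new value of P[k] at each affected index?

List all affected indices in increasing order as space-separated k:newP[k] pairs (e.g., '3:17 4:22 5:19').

Answer: 4:24 5:29 6:38 7:39 8:56

Derivation:
P[k] = A[0] + ... + A[k]
P[k] includes A[4] iff k >= 4
Affected indices: 4, 5, ..., 8; delta = 23
  P[4]: 1 + 23 = 24
  P[5]: 6 + 23 = 29
  P[6]: 15 + 23 = 38
  P[7]: 16 + 23 = 39
  P[8]: 33 + 23 = 56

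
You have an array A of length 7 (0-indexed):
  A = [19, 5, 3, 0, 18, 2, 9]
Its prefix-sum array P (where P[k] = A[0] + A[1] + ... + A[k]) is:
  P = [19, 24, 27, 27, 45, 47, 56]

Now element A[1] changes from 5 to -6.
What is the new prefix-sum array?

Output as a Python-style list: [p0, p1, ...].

Answer: [19, 13, 16, 16, 34, 36, 45]

Derivation:
Change: A[1] 5 -> -6, delta = -11
P[k] for k < 1: unchanged (A[1] not included)
P[k] for k >= 1: shift by delta = -11
  P[0] = 19 + 0 = 19
  P[1] = 24 + -11 = 13
  P[2] = 27 + -11 = 16
  P[3] = 27 + -11 = 16
  P[4] = 45 + -11 = 34
  P[5] = 47 + -11 = 36
  P[6] = 56 + -11 = 45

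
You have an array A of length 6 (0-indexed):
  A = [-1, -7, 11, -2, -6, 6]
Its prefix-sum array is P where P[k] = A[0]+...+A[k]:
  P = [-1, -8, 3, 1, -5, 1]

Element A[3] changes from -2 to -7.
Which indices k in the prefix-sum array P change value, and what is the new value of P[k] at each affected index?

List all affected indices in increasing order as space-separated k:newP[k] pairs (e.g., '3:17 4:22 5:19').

Answer: 3:-4 4:-10 5:-4

Derivation:
P[k] = A[0] + ... + A[k]
P[k] includes A[3] iff k >= 3
Affected indices: 3, 4, ..., 5; delta = -5
  P[3]: 1 + -5 = -4
  P[4]: -5 + -5 = -10
  P[5]: 1 + -5 = -4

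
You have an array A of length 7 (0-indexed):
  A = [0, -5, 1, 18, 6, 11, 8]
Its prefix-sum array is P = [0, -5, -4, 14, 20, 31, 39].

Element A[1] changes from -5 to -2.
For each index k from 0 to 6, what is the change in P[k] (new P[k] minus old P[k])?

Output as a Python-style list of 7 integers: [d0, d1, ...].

Element change: A[1] -5 -> -2, delta = 3
For k < 1: P[k] unchanged, delta_P[k] = 0
For k >= 1: P[k] shifts by exactly 3
Delta array: [0, 3, 3, 3, 3, 3, 3]

Answer: [0, 3, 3, 3, 3, 3, 3]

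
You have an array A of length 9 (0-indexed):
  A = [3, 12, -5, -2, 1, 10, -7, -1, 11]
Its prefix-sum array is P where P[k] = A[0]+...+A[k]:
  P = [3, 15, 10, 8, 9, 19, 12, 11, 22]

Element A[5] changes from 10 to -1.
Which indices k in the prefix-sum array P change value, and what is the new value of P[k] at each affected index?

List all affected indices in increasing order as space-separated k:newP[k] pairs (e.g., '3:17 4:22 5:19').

Answer: 5:8 6:1 7:0 8:11

Derivation:
P[k] = A[0] + ... + A[k]
P[k] includes A[5] iff k >= 5
Affected indices: 5, 6, ..., 8; delta = -11
  P[5]: 19 + -11 = 8
  P[6]: 12 + -11 = 1
  P[7]: 11 + -11 = 0
  P[8]: 22 + -11 = 11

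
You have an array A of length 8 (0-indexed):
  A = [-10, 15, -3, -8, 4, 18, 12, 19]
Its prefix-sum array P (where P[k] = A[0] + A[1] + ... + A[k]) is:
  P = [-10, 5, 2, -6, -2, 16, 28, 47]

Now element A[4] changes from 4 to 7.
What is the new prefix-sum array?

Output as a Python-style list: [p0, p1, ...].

Change: A[4] 4 -> 7, delta = 3
P[k] for k < 4: unchanged (A[4] not included)
P[k] for k >= 4: shift by delta = 3
  P[0] = -10 + 0 = -10
  P[1] = 5 + 0 = 5
  P[2] = 2 + 0 = 2
  P[3] = -6 + 0 = -6
  P[4] = -2 + 3 = 1
  P[5] = 16 + 3 = 19
  P[6] = 28 + 3 = 31
  P[7] = 47 + 3 = 50

Answer: [-10, 5, 2, -6, 1, 19, 31, 50]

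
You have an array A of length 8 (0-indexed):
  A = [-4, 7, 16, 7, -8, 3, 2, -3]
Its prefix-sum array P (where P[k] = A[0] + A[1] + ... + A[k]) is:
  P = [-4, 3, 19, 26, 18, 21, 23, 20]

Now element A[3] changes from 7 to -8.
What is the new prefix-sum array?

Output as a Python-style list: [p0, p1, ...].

Answer: [-4, 3, 19, 11, 3, 6, 8, 5]

Derivation:
Change: A[3] 7 -> -8, delta = -15
P[k] for k < 3: unchanged (A[3] not included)
P[k] for k >= 3: shift by delta = -15
  P[0] = -4 + 0 = -4
  P[1] = 3 + 0 = 3
  P[2] = 19 + 0 = 19
  P[3] = 26 + -15 = 11
  P[4] = 18 + -15 = 3
  P[5] = 21 + -15 = 6
  P[6] = 23 + -15 = 8
  P[7] = 20 + -15 = 5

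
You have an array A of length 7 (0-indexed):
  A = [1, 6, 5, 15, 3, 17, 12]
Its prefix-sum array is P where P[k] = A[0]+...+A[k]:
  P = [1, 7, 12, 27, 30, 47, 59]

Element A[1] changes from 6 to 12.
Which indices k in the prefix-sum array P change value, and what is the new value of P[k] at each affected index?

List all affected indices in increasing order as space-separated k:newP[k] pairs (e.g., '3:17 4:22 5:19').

P[k] = A[0] + ... + A[k]
P[k] includes A[1] iff k >= 1
Affected indices: 1, 2, ..., 6; delta = 6
  P[1]: 7 + 6 = 13
  P[2]: 12 + 6 = 18
  P[3]: 27 + 6 = 33
  P[4]: 30 + 6 = 36
  P[5]: 47 + 6 = 53
  P[6]: 59 + 6 = 65

Answer: 1:13 2:18 3:33 4:36 5:53 6:65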